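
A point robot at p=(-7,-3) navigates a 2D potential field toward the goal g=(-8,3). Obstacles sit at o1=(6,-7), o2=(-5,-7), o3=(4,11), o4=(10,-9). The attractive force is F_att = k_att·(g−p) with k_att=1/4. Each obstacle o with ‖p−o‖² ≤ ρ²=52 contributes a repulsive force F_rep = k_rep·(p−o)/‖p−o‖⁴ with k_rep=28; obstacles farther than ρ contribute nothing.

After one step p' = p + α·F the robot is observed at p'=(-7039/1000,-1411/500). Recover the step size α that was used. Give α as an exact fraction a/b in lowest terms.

α = 1/10

F_att = 1/4·(g−p) = 1/4·(-1,6) = (-0.2500,1.5000)
o1: d²=185 > ρ²=52 → inactive
o2: d²=20 ≤ ρ²=52; F_rep = 28·(-2,4)/20² = (-0.1400,0.2800)
o3: d²=317 > ρ²=52 → inactive
o4: d²=325 > ρ²=52 → inactive
F = F_att + ΣF_rep = (-0.3900,1.7800)
Δp = p'−p = (-0.0390,0.1780); α = Δx/Fx = (-39/1000) / (-39/100) = 1/10
check: Δy/Fy = (89/500) / (89/50) = 1/10 ✓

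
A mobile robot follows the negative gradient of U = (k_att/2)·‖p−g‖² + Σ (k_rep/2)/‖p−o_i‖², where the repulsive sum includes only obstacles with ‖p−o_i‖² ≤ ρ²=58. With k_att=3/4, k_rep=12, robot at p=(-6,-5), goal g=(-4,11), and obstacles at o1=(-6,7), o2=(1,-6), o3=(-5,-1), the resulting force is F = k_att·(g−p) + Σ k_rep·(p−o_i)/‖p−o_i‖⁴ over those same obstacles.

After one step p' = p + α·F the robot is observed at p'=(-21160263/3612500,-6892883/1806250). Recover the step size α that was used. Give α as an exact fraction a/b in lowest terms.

F_att = 3/4·(g−p) = 3/4·(2,16) = (1.5000,12.0000)
o1: d²=144 > ρ²=58 → inactive
o2: d²=50 ≤ ρ²=58; F_rep = 12·(-7,1)/50² = (-0.0336,0.0048)
o3: d²=17 ≤ ρ²=58; F_rep = 12·(-1,-4)/17² = (-0.0415,-0.1661)
F = F_att + ΣF_rep = (1.4249,11.8387)
Δp = p'−p = (0.1425,1.1839); α = Δx/Fx = (514737/3612500) / (514737/361250) = 1/10
check: Δy/Fy = (2138367/1806250) / (2138367/180625) = 1/10 ✓

α = 1/10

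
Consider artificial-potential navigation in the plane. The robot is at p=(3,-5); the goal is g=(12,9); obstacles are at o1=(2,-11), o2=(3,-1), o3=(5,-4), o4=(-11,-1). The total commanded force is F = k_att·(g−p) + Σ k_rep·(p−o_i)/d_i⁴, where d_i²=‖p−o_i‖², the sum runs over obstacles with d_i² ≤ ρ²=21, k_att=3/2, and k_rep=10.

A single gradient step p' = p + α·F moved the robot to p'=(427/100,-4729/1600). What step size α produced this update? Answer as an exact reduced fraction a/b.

F_att = 3/2·(g−p) = 3/2·(9,14) = (13.5000,21.0000)
o1: d²=37 > ρ²=21 → inactive
o2: d²=16 ≤ ρ²=21; F_rep = 10·(0,-4)/16² = (0.0000,-0.1562)
o3: d²=5 ≤ ρ²=21; F_rep = 10·(-2,-1)/5² = (-0.8000,-0.4000)
o4: d²=212 > ρ²=21 → inactive
F = F_att + ΣF_rep = (12.7000,20.4438)
Δp = p'−p = (1.2700,2.0444); α = Δx/Fx = (127/100) / (127/10) = 1/10
check: Δy/Fy = (3271/1600) / (3271/160) = 1/10 ✓

α = 1/10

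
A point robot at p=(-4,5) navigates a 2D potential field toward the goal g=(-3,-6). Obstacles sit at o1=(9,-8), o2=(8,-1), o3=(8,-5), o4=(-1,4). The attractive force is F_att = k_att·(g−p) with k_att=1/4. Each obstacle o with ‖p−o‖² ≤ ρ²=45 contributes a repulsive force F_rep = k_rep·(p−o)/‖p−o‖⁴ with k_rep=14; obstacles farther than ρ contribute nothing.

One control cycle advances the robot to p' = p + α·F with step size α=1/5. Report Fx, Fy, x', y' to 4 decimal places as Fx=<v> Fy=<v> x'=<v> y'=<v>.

Fx=-0.1700 Fy=-2.6100 x'=-4.0340 y'=4.4780

F_att = 1/4·(g−p) = 1/4·(1,-11) = (0.2500,-2.7500)
o1: d²=338 > ρ²=45 → inactive
o2: d²=180 > ρ²=45 → inactive
o3: d²=244 > ρ²=45 → inactive
o4: d²=10 ≤ ρ²=45; F_rep = 14·(-3,1)/10² = (-0.4200,0.1400)
F = F_att + ΣF_rep = (-0.1700,-2.6100)
p' = p + 1/5·F = (-4.0340,4.4780)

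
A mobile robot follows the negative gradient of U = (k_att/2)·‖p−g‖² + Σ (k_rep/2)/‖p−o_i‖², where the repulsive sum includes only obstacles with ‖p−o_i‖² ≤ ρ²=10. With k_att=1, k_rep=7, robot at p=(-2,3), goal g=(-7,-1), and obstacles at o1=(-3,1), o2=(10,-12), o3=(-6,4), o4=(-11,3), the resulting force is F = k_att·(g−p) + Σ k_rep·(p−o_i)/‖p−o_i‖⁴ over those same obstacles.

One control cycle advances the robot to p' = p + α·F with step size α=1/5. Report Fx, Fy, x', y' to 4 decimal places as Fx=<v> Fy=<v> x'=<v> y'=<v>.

F_att = 1·(g−p) = 1·(-5,-4) = (-5.0000,-4.0000)
o1: d²=5 ≤ ρ²=10; F_rep = 7·(1,2)/5² = (0.2800,0.5600)
o2: d²=369 > ρ²=10 → inactive
o3: d²=17 > ρ²=10 → inactive
o4: d²=81 > ρ²=10 → inactive
F = F_att + ΣF_rep = (-4.7200,-3.4400)
p' = p + 1/5·F = (-2.9440,2.3120)

Fx=-4.7200 Fy=-3.4400 x'=-2.9440 y'=2.3120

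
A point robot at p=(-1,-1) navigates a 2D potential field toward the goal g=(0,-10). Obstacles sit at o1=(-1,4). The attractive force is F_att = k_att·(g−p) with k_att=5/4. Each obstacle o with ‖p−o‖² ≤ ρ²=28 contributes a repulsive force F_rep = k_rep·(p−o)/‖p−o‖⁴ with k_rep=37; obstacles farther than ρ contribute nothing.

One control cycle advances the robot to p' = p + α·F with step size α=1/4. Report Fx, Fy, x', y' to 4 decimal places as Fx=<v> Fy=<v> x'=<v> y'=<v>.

F_att = 5/4·(g−p) = 5/4·(1,-9) = (1.2500,-11.2500)
o1: d²=25 ≤ ρ²=28; F_rep = 37·(0,-5)/25² = (0.0000,-0.2960)
F = F_att + ΣF_rep = (1.2500,-11.5460)
p' = p + 1/4·F = (-0.6875,-3.8865)

Fx=1.2500 Fy=-11.5460 x'=-0.6875 y'=-3.8865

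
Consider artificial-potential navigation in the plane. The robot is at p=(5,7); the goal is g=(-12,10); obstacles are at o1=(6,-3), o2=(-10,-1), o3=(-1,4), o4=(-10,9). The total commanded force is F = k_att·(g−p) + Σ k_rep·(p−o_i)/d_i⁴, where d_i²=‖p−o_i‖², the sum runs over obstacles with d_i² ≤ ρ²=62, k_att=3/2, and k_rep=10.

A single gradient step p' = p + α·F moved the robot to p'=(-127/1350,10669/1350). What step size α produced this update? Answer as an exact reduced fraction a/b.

F_att = 3/2·(g−p) = 3/2·(-17,3) = (-25.5000,4.5000)
o1: d²=101 > ρ²=62 → inactive
o2: d²=289 > ρ²=62 → inactive
o3: d²=45 ≤ ρ²=62; F_rep = 10·(6,3)/45² = (0.0296,0.0148)
o4: d²=229 > ρ²=62 → inactive
F = F_att + ΣF_rep = (-25.4704,4.5148)
Δp = p'−p = (-5.0941,0.9030); α = Δx/Fx = (-6877/1350) / (-6877/270) = 1/5
check: Δy/Fy = (1219/1350) / (1219/270) = 1/5 ✓

α = 1/5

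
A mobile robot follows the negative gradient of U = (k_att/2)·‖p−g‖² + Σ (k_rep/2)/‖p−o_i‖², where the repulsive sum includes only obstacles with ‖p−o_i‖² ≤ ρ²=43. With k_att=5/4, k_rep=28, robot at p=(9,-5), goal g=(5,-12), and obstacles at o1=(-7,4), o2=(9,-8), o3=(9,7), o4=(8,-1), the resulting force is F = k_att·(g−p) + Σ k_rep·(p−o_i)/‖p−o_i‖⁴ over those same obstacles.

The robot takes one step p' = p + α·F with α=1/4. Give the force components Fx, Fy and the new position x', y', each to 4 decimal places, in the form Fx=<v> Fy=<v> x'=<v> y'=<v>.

Fx=-4.9031 Fy=-8.1005 x'=7.7742 y'=-7.0251

F_att = 5/4·(g−p) = 5/4·(-4,-7) = (-5.0000,-8.7500)
o1: d²=337 > ρ²=43 → inactive
o2: d²=9 ≤ ρ²=43; F_rep = 28·(0,3)/9² = (0.0000,1.0370)
o3: d²=144 > ρ²=43 → inactive
o4: d²=17 ≤ ρ²=43; F_rep = 28·(1,-4)/17² = (0.0969,-0.3875)
F = F_att + ΣF_rep = (-4.9031,-8.1005)
p' = p + 1/4·F = (7.7742,-7.0251)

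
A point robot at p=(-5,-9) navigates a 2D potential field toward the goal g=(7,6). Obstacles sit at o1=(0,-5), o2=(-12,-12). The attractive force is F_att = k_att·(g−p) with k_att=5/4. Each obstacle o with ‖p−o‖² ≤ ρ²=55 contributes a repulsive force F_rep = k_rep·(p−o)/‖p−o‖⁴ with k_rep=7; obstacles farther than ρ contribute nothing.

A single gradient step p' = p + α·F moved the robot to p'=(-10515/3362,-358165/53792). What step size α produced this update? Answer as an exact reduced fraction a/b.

α = 1/8

F_att = 5/4·(g−p) = 5/4·(12,15) = (15.0000,18.7500)
o1: d²=41 ≤ ρ²=55; F_rep = 7·(-5,-4)/41² = (-0.0208,-0.0167)
o2: d²=58 > ρ²=55 → inactive
F = F_att + ΣF_rep = (14.9792,18.7333)
Δp = p'−p = (1.8724,2.3417); α = Δx/Fx = (6295/3362) / (25180/1681) = 1/8
check: Δy/Fy = (125963/53792) / (125963/6724) = 1/8 ✓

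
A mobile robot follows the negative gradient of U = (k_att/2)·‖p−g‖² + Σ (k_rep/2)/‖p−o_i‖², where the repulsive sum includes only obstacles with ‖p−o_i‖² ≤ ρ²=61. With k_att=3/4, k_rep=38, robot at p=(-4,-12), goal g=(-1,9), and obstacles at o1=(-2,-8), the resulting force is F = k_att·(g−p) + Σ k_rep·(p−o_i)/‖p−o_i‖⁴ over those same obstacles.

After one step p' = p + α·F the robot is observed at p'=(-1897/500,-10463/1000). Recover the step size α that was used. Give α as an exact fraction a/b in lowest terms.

F_att = 3/4·(g−p) = 3/4·(3,21) = (2.2500,15.7500)
o1: d²=20 ≤ ρ²=61; F_rep = 38·(-2,-4)/20² = (-0.1900,-0.3800)
F = F_att + ΣF_rep = (2.0600,15.3700)
Δp = p'−p = (0.2060,1.5370); α = Δx/Fx = (103/500) / (103/50) = 1/10
check: Δy/Fy = (1537/1000) / (1537/100) = 1/10 ✓

α = 1/10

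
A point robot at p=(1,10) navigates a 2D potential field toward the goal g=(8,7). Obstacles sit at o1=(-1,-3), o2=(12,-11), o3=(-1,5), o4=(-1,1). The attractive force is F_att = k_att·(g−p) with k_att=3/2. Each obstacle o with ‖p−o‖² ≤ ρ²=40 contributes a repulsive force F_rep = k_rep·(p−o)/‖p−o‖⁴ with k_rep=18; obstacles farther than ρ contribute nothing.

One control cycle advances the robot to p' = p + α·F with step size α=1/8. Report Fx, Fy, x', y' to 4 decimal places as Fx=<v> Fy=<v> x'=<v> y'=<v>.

F_att = 3/2·(g−p) = 3/2·(7,-3) = (10.5000,-4.5000)
o1: d²=173 > ρ²=40 → inactive
o2: d²=562 > ρ²=40 → inactive
o3: d²=29 ≤ ρ²=40; F_rep = 18·(2,5)/29² = (0.0428,0.1070)
o4: d²=85 > ρ²=40 → inactive
F = F_att + ΣF_rep = (10.5428,-4.3930)
p' = p + 1/8·F = (2.3179,9.4509)

Fx=10.5428 Fy=-4.3930 x'=2.3179 y'=9.4509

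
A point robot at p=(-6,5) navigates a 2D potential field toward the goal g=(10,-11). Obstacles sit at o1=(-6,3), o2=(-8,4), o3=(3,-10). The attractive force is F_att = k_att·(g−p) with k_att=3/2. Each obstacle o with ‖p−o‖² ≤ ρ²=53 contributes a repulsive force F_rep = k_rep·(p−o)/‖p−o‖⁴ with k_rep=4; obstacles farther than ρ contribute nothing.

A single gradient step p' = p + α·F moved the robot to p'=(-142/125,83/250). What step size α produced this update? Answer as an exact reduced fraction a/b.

α = 1/5

F_att = 3/2·(g−p) = 3/2·(16,-16) = (24.0000,-24.0000)
o1: d²=4 ≤ ρ²=53; F_rep = 4·(0,2)/4² = (0.0000,0.5000)
o2: d²=5 ≤ ρ²=53; F_rep = 4·(2,1)/5² = (0.3200,0.1600)
o3: d²=306 > ρ²=53 → inactive
F = F_att + ΣF_rep = (24.3200,-23.3400)
Δp = p'−p = (4.8640,-4.6680); α = Δx/Fx = (608/125) / (608/25) = 1/5
check: Δy/Fy = (-1167/250) / (-1167/50) = 1/5 ✓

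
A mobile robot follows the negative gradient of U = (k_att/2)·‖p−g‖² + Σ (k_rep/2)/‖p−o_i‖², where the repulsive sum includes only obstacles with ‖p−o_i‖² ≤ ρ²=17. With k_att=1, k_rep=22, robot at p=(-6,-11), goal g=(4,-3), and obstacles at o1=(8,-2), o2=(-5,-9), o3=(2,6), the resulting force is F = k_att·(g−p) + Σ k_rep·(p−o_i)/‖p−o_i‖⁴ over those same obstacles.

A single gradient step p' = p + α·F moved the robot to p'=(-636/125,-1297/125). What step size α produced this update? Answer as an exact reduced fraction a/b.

α = 1/10

F_att = 1·(g−p) = 1·(10,8) = (10.0000,8.0000)
o1: d²=277 > ρ²=17 → inactive
o2: d²=5 ≤ ρ²=17; F_rep = 22·(-1,-2)/5² = (-0.8800,-1.7600)
o3: d²=353 > ρ²=17 → inactive
F = F_att + ΣF_rep = (9.1200,6.2400)
Δp = p'−p = (0.9120,0.6240); α = Δx/Fx = (114/125) / (228/25) = 1/10
check: Δy/Fy = (78/125) / (156/25) = 1/10 ✓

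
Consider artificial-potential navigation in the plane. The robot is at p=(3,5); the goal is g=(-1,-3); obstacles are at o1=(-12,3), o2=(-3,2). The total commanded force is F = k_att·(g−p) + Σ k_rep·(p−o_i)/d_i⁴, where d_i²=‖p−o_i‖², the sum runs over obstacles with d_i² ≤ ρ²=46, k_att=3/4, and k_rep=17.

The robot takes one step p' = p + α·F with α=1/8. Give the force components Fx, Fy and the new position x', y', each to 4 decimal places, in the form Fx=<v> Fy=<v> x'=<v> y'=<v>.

F_att = 3/4·(g−p) = 3/4·(-4,-8) = (-3.0000,-6.0000)
o1: d²=229 > ρ²=46 → inactive
o2: d²=45 ≤ ρ²=46; F_rep = 17·(6,3)/45² = (0.0504,0.0252)
F = F_att + ΣF_rep = (-2.9496,-5.9748)
p' = p + 1/8·F = (2.6313,4.2531)

Fx=-2.9496 Fy=-5.9748 x'=2.6313 y'=4.2531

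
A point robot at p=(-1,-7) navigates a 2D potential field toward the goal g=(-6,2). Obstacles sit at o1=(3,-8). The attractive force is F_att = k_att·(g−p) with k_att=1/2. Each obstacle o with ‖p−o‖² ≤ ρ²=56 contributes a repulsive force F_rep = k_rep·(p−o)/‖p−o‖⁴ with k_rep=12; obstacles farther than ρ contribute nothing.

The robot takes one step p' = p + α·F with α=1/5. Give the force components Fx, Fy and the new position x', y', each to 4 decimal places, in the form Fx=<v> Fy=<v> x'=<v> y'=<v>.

F_att = 1/2·(g−p) = 1/2·(-5,9) = (-2.5000,4.5000)
o1: d²=17 ≤ ρ²=56; F_rep = 12·(-4,1)/17² = (-0.1661,0.0415)
F = F_att + ΣF_rep = (-2.6661,4.5415)
p' = p + 1/5·F = (-1.5332,-6.0917)

Fx=-2.6661 Fy=4.5415 x'=-1.5332 y'=-6.0917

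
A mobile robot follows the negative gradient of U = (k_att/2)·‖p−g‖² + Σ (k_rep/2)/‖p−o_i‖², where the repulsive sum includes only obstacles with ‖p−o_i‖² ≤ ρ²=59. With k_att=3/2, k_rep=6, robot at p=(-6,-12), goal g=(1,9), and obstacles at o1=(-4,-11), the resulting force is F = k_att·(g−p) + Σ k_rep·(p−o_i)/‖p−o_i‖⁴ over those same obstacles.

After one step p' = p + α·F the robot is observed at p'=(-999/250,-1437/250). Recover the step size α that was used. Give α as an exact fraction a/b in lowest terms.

α = 1/5

F_att = 3/2·(g−p) = 3/2·(7,21) = (10.5000,31.5000)
o1: d²=5 ≤ ρ²=59; F_rep = 6·(-2,-1)/5² = (-0.4800,-0.2400)
F = F_att + ΣF_rep = (10.0200,31.2600)
Δp = p'−p = (2.0040,6.2520); α = Δx/Fx = (501/250) / (501/50) = 1/5
check: Δy/Fy = (1563/250) / (1563/50) = 1/5 ✓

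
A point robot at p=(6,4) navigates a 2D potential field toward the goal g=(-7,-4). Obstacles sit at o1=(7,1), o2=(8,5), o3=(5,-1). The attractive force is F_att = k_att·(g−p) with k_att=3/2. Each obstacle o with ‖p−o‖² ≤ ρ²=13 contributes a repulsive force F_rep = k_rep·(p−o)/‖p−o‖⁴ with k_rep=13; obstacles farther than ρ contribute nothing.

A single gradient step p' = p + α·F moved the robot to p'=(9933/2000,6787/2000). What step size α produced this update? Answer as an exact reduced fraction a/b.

F_att = 3/2·(g−p) = 3/2·(-13,-8) = (-19.5000,-12.0000)
o1: d²=10 ≤ ρ²=13; F_rep = 13·(-1,3)/10² = (-0.1300,0.3900)
o2: d²=5 ≤ ρ²=13; F_rep = 13·(-2,-1)/5² = (-1.0400,-0.5200)
o3: d²=26 > ρ²=13 → inactive
F = F_att + ΣF_rep = (-20.6700,-12.1300)
Δp = p'−p = (-1.0335,-0.6065); α = Δx/Fx = (-2067/2000) / (-2067/100) = 1/20
check: Δy/Fy = (-1213/2000) / (-1213/100) = 1/20 ✓

α = 1/20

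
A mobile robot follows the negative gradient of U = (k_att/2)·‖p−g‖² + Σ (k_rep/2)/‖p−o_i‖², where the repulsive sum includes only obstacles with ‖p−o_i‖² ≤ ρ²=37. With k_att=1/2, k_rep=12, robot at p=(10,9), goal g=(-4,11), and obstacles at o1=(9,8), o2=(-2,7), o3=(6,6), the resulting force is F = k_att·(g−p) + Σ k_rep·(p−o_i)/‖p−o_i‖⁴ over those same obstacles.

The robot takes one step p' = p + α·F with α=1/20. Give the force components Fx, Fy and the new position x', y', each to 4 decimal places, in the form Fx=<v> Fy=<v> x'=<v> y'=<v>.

Fx=-3.9232 Fy=4.0576 x'=9.8038 y'=9.2029

F_att = 1/2·(g−p) = 1/2·(-14,2) = (-7.0000,1.0000)
o1: d²=2 ≤ ρ²=37; F_rep = 12·(1,1)/2² = (3.0000,3.0000)
o2: d²=148 > ρ²=37 → inactive
o3: d²=25 ≤ ρ²=37; F_rep = 12·(4,3)/25² = (0.0768,0.0576)
F = F_att + ΣF_rep = (-3.9232,4.0576)
p' = p + 1/20·F = (9.8038,9.2029)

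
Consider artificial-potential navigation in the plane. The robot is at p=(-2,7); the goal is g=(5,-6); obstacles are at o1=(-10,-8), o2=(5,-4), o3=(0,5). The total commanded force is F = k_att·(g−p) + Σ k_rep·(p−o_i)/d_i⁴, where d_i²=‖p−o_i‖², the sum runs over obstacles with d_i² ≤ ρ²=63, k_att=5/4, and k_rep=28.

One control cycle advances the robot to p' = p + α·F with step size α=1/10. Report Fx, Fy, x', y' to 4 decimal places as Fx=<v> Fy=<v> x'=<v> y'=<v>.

F_att = 5/4·(g−p) = 5/4·(7,-13) = (8.7500,-16.2500)
o1: d²=289 > ρ²=63 → inactive
o2: d²=170 > ρ²=63 → inactive
o3: d²=8 ≤ ρ²=63; F_rep = 28·(-2,2)/8² = (-0.8750,0.8750)
F = F_att + ΣF_rep = (7.8750,-15.3750)
p' = p + 1/10·F = (-1.2125,5.4625)

Fx=7.8750 Fy=-15.3750 x'=-1.2125 y'=5.4625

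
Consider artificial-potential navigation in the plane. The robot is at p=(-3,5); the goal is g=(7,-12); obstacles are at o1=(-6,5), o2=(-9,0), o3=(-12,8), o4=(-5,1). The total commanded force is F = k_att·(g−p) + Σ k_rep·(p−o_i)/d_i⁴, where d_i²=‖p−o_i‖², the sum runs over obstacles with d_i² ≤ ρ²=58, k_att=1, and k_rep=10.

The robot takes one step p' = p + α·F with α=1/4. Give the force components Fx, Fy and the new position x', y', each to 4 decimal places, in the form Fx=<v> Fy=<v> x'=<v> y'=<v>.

Fx=10.4204 Fy=-16.9000 x'=-0.3949 y'=0.7750

F_att = 1·(g−p) = 1·(10,-17) = (10.0000,-17.0000)
o1: d²=9 ≤ ρ²=58; F_rep = 10·(3,0)/9² = (0.3704,0.0000)
o2: d²=61 > ρ²=58 → inactive
o3: d²=90 > ρ²=58 → inactive
o4: d²=20 ≤ ρ²=58; F_rep = 10·(2,4)/20² = (0.0500,0.1000)
F = F_att + ΣF_rep = (10.4204,-16.9000)
p' = p + 1/4·F = (-0.3949,0.7750)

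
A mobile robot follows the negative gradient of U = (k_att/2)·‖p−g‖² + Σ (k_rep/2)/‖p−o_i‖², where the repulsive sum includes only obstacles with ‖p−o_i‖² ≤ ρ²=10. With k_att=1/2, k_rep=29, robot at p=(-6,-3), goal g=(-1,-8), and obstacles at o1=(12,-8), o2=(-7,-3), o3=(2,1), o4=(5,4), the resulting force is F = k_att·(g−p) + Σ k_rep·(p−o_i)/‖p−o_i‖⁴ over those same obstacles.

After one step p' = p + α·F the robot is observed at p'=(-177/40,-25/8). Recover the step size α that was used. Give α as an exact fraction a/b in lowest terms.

α = 1/20

F_att = 1/2·(g−p) = 1/2·(5,-5) = (2.5000,-2.5000)
o1: d²=349 > ρ²=10 → inactive
o2: d²=1 ≤ ρ²=10; F_rep = 29·(1,0)/1² = (29.0000,0.0000)
o3: d²=80 > ρ²=10 → inactive
o4: d²=170 > ρ²=10 → inactive
F = F_att + ΣF_rep = (31.5000,-2.5000)
Δp = p'−p = (1.5750,-0.1250); α = Δx/Fx = (63/40) / (63/2) = 1/20
check: Δy/Fy = (-1/8) / (-5/2) = 1/20 ✓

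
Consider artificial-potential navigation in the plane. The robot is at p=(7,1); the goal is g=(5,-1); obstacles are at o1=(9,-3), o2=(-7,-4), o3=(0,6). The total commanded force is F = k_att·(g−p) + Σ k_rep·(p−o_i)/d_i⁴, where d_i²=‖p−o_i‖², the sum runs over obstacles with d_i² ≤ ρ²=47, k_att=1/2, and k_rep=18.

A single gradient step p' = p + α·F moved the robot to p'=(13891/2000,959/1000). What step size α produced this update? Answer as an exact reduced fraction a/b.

α = 1/20

F_att = 1/2·(g−p) = 1/2·(-2,-2) = (-1.0000,-1.0000)
o1: d²=20 ≤ ρ²=47; F_rep = 18·(-2,4)/20² = (-0.0900,0.1800)
o2: d²=221 > ρ²=47 → inactive
o3: d²=74 > ρ²=47 → inactive
F = F_att + ΣF_rep = (-1.0900,-0.8200)
Δp = p'−p = (-0.0545,-0.0410); α = Δx/Fx = (-109/2000) / (-109/100) = 1/20
check: Δy/Fy = (-41/1000) / (-41/50) = 1/20 ✓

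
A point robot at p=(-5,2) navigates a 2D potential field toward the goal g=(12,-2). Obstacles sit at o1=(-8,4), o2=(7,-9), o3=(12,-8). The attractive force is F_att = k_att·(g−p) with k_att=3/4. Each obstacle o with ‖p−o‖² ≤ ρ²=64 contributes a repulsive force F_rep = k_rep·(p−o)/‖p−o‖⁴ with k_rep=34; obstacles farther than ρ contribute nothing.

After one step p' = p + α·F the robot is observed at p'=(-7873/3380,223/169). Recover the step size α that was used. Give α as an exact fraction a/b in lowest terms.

F_att = 3/4·(g−p) = 3/4·(17,-4) = (12.7500,-3.0000)
o1: d²=13 ≤ ρ²=64; F_rep = 34·(3,-2)/13² = (0.6036,-0.4024)
o2: d²=265 > ρ²=64 → inactive
o3: d²=389 > ρ²=64 → inactive
F = F_att + ΣF_rep = (13.3536,-3.4024)
Δp = p'−p = (2.6707,-0.6805); α = Δx/Fx = (9027/3380) / (9027/676) = 1/5
check: Δy/Fy = (-115/169) / (-575/169) = 1/5 ✓

α = 1/5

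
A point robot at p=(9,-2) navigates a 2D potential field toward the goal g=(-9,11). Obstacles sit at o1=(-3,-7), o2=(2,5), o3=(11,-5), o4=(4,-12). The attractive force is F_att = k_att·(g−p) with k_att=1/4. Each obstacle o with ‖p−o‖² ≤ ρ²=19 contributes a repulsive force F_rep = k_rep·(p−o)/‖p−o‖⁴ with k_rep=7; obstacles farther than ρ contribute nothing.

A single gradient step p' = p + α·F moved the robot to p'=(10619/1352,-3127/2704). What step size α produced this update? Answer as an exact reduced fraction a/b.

α = 1/4

F_att = 1/4·(g−p) = 1/4·(-18,13) = (-4.5000,3.2500)
o1: d²=169 > ρ²=19 → inactive
o2: d²=98 > ρ²=19 → inactive
o3: d²=13 ≤ ρ²=19; F_rep = 7·(-2,3)/13² = (-0.0828,0.1243)
o4: d²=125 > ρ²=19 → inactive
F = F_att + ΣF_rep = (-4.5828,3.3743)
Δp = p'−p = (-1.1457,0.8436); α = Δx/Fx = (-1549/1352) / (-1549/338) = 1/4
check: Δy/Fy = (2281/2704) / (2281/676) = 1/4 ✓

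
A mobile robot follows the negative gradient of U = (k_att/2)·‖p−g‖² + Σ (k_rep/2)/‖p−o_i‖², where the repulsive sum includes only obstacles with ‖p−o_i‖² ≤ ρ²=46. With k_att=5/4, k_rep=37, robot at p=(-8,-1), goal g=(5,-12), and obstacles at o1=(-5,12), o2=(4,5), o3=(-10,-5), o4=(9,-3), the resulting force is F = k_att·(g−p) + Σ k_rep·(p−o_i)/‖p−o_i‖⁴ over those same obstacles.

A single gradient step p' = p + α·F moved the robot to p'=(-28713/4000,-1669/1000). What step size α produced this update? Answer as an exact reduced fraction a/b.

F_att = 5/4·(g−p) = 5/4·(13,-11) = (16.2500,-13.7500)
o1: d²=178 > ρ²=46 → inactive
o2: d²=180 > ρ²=46 → inactive
o3: d²=20 ≤ ρ²=46; F_rep = 37·(2,4)/20² = (0.1850,0.3700)
o4: d²=293 > ρ²=46 → inactive
F = F_att + ΣF_rep = (16.4350,-13.3800)
Δp = p'−p = (0.8217,-0.6690); α = Δx/Fx = (3287/4000) / (3287/200) = 1/20
check: Δy/Fy = (-669/1000) / (-669/50) = 1/20 ✓

α = 1/20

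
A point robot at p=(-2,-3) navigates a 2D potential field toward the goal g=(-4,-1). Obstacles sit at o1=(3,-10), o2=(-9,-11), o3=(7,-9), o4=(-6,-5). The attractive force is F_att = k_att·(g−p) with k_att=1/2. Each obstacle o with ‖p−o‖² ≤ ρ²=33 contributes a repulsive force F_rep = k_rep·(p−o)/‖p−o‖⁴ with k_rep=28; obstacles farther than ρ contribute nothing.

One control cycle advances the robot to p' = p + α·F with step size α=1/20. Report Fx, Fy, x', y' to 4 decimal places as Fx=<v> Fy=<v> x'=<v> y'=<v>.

Fx=-0.7200 Fy=1.1400 x'=-2.0360 y'=-2.9430

F_att = 1/2·(g−p) = 1/2·(-2,2) = (-1.0000,1.0000)
o1: d²=74 > ρ²=33 → inactive
o2: d²=113 > ρ²=33 → inactive
o3: d²=117 > ρ²=33 → inactive
o4: d²=20 ≤ ρ²=33; F_rep = 28·(4,2)/20² = (0.2800,0.1400)
F = F_att + ΣF_rep = (-0.7200,1.1400)
p' = p + 1/20·F = (-2.0360,-2.9430)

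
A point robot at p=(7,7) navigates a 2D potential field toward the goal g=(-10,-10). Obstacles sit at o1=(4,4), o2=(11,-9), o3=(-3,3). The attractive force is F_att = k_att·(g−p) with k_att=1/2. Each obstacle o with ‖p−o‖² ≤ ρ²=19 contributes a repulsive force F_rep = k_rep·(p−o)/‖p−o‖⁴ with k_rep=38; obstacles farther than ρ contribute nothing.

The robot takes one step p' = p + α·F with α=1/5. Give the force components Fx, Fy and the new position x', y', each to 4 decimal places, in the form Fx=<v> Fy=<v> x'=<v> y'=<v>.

Fx=-8.1481 Fy=-8.1481 x'=5.3704 y'=5.3704

F_att = 1/2·(g−p) = 1/2·(-17,-17) = (-8.5000,-8.5000)
o1: d²=18 ≤ ρ²=19; F_rep = 38·(3,3)/18² = (0.3519,0.3519)
o2: d²=272 > ρ²=19 → inactive
o3: d²=116 > ρ²=19 → inactive
F = F_att + ΣF_rep = (-8.1481,-8.1481)
p' = p + 1/5·F = (5.3704,5.3704)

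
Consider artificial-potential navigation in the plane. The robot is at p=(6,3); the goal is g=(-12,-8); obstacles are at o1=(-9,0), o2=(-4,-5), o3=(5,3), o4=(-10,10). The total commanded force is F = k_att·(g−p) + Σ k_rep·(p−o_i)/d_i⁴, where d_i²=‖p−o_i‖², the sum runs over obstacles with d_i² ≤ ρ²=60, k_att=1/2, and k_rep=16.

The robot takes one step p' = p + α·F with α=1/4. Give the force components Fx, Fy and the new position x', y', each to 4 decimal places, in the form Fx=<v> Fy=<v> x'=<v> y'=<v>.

Fx=7.0000 Fy=-5.5000 x'=7.7500 y'=1.6250

F_att = 1/2·(g−p) = 1/2·(-18,-11) = (-9.0000,-5.5000)
o1: d²=234 > ρ²=60 → inactive
o2: d²=164 > ρ²=60 → inactive
o3: d²=1 ≤ ρ²=60; F_rep = 16·(1,0)/1² = (16.0000,0.0000)
o4: d²=305 > ρ²=60 → inactive
F = F_att + ΣF_rep = (7.0000,-5.5000)
p' = p + 1/4·F = (7.7500,1.6250)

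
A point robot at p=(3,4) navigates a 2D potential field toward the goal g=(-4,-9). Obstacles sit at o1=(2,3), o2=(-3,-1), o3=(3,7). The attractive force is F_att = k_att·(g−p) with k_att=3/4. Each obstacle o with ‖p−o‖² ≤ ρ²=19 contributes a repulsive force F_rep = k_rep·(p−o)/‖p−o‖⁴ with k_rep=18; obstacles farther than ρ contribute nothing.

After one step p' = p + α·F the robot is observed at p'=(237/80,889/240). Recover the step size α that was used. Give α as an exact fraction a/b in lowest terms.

α = 1/20

F_att = 3/4·(g−p) = 3/4·(-7,-13) = (-5.2500,-9.7500)
o1: d²=2 ≤ ρ²=19; F_rep = 18·(1,1)/2² = (4.5000,4.5000)
o2: d²=61 > ρ²=19 → inactive
o3: d²=9 ≤ ρ²=19; F_rep = 18·(0,-3)/9² = (0.0000,-0.6667)
F = F_att + ΣF_rep = (-0.7500,-5.9167)
Δp = p'−p = (-0.0375,-0.2958); α = Δx/Fx = (-3/80) / (-3/4) = 1/20
check: Δy/Fy = (-71/240) / (-71/12) = 1/20 ✓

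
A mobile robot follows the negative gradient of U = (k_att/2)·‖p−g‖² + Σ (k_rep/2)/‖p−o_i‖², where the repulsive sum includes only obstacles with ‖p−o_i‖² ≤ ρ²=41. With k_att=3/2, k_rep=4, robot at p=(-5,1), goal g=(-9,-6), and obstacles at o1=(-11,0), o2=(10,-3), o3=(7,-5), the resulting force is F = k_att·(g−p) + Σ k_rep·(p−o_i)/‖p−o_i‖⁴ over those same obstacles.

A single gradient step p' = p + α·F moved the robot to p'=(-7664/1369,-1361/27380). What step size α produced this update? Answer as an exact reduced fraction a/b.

F_att = 3/2·(g−p) = 3/2·(-4,-7) = (-6.0000,-10.5000)
o1: d²=37 ≤ ρ²=41; F_rep = 4·(6,1)/37² = (0.0175,0.0029)
o2: d²=241 > ρ²=41 → inactive
o3: d²=180 > ρ²=41 → inactive
F = F_att + ΣF_rep = (-5.9825,-10.4971)
Δp = p'−p = (-0.5982,-1.0497); α = Δx/Fx = (-819/1369) / (-8190/1369) = 1/10
check: Δy/Fy = (-28741/27380) / (-28741/2738) = 1/10 ✓

α = 1/10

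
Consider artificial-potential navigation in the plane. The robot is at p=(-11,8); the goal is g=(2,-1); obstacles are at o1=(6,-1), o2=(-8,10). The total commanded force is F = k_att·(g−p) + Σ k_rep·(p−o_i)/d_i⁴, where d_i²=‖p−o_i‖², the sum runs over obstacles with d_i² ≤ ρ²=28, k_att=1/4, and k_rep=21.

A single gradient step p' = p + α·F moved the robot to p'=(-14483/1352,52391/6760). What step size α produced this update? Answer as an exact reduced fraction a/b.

F_att = 1/4·(g−p) = 1/4·(13,-9) = (3.2500,-2.2500)
o1: d²=370 > ρ²=28 → inactive
o2: d²=13 ≤ ρ²=28; F_rep = 21·(-3,-2)/13² = (-0.3728,-0.2485)
F = F_att + ΣF_rep = (2.8772,-2.4985)
Δp = p'−p = (0.2877,-0.2499); α = Δx/Fx = (389/1352) / (1945/676) = 1/10
check: Δy/Fy = (-1689/6760) / (-1689/676) = 1/10 ✓

α = 1/10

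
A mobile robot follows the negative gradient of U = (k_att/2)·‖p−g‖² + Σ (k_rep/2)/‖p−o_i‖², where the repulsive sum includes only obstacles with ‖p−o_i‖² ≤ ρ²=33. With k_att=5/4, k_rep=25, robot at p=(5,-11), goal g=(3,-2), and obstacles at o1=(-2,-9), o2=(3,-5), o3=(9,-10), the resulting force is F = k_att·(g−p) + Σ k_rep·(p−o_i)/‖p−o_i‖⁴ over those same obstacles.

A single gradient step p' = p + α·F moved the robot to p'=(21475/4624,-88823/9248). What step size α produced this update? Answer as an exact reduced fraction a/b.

α = 1/8

F_att = 5/4·(g−p) = 5/4·(-2,9) = (-2.5000,11.2500)
o1: d²=53 > ρ²=33 → inactive
o2: d²=40 > ρ²=33 → inactive
o3: d²=17 ≤ ρ²=33; F_rep = 25·(-4,-1)/17² = (-0.3460,-0.0865)
F = F_att + ΣF_rep = (-2.8460,11.1635)
Δp = p'−p = (-0.3558,1.3954); α = Δx/Fx = (-1645/4624) / (-1645/578) = 1/8
check: Δy/Fy = (12905/9248) / (12905/1156) = 1/8 ✓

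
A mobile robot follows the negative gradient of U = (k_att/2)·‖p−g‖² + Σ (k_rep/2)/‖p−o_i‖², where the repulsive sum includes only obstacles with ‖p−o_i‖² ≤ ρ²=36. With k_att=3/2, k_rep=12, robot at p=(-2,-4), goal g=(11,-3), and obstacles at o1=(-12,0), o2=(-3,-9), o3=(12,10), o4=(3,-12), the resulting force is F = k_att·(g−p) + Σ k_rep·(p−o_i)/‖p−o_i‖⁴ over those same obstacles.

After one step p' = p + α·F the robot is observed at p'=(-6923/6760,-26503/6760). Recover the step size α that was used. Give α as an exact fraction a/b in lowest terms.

α = 1/20

F_att = 3/2·(g−p) = 3/2·(13,1) = (19.5000,1.5000)
o1: d²=116 > ρ²=36 → inactive
o2: d²=26 ≤ ρ²=36; F_rep = 12·(1,5)/26² = (0.0178,0.0888)
o3: d²=392 > ρ²=36 → inactive
o4: d²=89 > ρ²=36 → inactive
F = F_att + ΣF_rep = (19.5178,1.5888)
Δp = p'−p = (0.9759,0.0794); α = Δx/Fx = (6597/6760) / (6597/338) = 1/20
check: Δy/Fy = (537/6760) / (537/338) = 1/20 ✓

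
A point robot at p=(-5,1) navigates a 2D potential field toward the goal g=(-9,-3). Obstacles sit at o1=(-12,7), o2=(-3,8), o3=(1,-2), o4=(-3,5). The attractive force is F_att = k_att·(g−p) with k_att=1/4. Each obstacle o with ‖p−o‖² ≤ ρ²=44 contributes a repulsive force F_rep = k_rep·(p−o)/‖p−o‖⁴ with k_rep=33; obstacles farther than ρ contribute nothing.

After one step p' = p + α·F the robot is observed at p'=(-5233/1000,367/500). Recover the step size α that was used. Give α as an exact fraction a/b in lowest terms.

α = 1/5

F_att = 1/4·(g−p) = 1/4·(-4,-4) = (-1.0000,-1.0000)
o1: d²=85 > ρ²=44 → inactive
o2: d²=53 > ρ²=44 → inactive
o3: d²=45 > ρ²=44 → inactive
o4: d²=20 ≤ ρ²=44; F_rep = 33·(-2,-4)/20² = (-0.1650,-0.3300)
F = F_att + ΣF_rep = (-1.1650,-1.3300)
Δp = p'−p = (-0.2330,-0.2660); α = Δx/Fx = (-233/1000) / (-233/200) = 1/5
check: Δy/Fy = (-133/500) / (-133/100) = 1/5 ✓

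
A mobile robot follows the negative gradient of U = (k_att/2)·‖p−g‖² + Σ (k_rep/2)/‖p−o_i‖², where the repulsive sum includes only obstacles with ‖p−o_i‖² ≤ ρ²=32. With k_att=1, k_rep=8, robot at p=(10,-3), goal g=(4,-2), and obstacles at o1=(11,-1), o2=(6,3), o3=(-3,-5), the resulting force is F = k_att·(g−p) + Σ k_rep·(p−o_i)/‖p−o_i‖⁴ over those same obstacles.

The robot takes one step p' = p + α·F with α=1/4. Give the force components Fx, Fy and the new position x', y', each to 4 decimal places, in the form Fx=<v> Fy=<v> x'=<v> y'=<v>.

Fx=-6.3200 Fy=0.3600 x'=8.4200 y'=-2.9100

F_att = 1·(g−p) = 1·(-6,1) = (-6.0000,1.0000)
o1: d²=5 ≤ ρ²=32; F_rep = 8·(-1,-2)/5² = (-0.3200,-0.6400)
o2: d²=52 > ρ²=32 → inactive
o3: d²=173 > ρ²=32 → inactive
F = F_att + ΣF_rep = (-6.3200,0.3600)
p' = p + 1/4·F = (8.4200,-2.9100)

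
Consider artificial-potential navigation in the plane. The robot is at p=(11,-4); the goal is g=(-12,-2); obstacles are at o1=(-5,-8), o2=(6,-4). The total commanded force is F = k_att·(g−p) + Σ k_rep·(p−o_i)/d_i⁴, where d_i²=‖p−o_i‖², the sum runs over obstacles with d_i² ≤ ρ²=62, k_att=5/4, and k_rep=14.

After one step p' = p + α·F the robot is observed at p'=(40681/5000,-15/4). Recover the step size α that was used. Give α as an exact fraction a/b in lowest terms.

F_att = 5/4·(g−p) = 5/4·(-23,2) = (-28.7500,2.5000)
o1: d²=272 > ρ²=62 → inactive
o2: d²=25 ≤ ρ²=62; F_rep = 14·(5,0)/25² = (0.1120,0.0000)
F = F_att + ΣF_rep = (-28.6380,2.5000)
Δp = p'−p = (-2.8638,0.2500); α = Δx/Fx = (-14319/5000) / (-14319/500) = 1/10
check: Δy/Fy = (1/4) / (5/2) = 1/10 ✓

α = 1/10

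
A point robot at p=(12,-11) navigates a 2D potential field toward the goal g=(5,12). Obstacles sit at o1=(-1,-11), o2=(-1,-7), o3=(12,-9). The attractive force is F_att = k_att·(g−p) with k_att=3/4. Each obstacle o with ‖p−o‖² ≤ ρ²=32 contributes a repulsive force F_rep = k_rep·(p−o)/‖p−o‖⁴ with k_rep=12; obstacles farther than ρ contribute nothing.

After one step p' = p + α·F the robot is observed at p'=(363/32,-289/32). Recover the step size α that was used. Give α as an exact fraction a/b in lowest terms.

F_att = 3/4·(g−p) = 3/4·(-7,23) = (-5.2500,17.2500)
o1: d²=169 > ρ²=32 → inactive
o2: d²=185 > ρ²=32 → inactive
o3: d²=4 ≤ ρ²=32; F_rep = 12·(0,-2)/4² = (0.0000,-1.5000)
F = F_att + ΣF_rep = (-5.2500,15.7500)
Δp = p'−p = (-0.6562,1.9688); α = Δx/Fx = (-21/32) / (-21/4) = 1/8
check: Δy/Fy = (63/32) / (63/4) = 1/8 ✓

α = 1/8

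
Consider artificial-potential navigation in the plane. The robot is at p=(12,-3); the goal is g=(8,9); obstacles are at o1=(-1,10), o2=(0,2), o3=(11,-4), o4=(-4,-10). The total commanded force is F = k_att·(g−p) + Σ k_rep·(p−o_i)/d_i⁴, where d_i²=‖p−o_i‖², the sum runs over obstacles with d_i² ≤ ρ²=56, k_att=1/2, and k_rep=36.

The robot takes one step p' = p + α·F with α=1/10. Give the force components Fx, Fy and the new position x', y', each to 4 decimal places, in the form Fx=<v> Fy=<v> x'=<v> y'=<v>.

Fx=7.0000 Fy=15.0000 x'=12.7000 y'=-1.5000

F_att = 1/2·(g−p) = 1/2·(-4,12) = (-2.0000,6.0000)
o1: d²=338 > ρ²=56 → inactive
o2: d²=169 > ρ²=56 → inactive
o3: d²=2 ≤ ρ²=56; F_rep = 36·(1,1)/2² = (9.0000,9.0000)
o4: d²=305 > ρ²=56 → inactive
F = F_att + ΣF_rep = (7.0000,15.0000)
p' = p + 1/10·F = (12.7000,-1.5000)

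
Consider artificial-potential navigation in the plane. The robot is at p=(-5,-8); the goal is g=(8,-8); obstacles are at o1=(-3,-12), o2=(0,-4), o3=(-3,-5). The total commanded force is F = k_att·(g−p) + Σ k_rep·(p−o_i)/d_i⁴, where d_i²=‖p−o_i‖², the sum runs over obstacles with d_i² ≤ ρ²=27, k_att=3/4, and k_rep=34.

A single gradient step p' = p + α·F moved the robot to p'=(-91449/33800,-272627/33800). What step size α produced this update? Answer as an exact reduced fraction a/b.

F_att = 3/4·(g−p) = 3/4·(13,0) = (9.7500,0.0000)
o1: d²=20 ≤ ρ²=27; F_rep = 34·(-2,4)/20² = (-0.1700,0.3400)
o2: d²=41 > ρ²=27 → inactive
o3: d²=13 ≤ ρ²=27; F_rep = 34·(-2,-3)/13² = (-0.4024,-0.6036)
F = F_att + ΣF_rep = (9.1776,-0.2636)
Δp = p'−p = (2.2944,-0.0659); α = Δx/Fx = (77551/33800) / (77551/8450) = 1/4
check: Δy/Fy = (-2227/33800) / (-2227/8450) = 1/4 ✓

α = 1/4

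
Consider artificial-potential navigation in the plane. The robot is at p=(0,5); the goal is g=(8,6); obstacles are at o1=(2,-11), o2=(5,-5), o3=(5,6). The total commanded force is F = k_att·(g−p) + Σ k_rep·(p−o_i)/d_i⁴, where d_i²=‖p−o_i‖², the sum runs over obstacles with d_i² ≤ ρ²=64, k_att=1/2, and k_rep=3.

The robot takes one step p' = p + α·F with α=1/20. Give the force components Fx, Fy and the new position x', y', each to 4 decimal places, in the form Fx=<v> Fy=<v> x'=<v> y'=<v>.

Fx=3.9778 Fy=0.4956 x'=0.1989 y'=5.0248

F_att = 1/2·(g−p) = 1/2·(8,1) = (4.0000,0.5000)
o1: d²=260 > ρ²=64 → inactive
o2: d²=125 > ρ²=64 → inactive
o3: d²=26 ≤ ρ²=64; F_rep = 3·(-5,-1)/26² = (-0.0222,-0.0044)
F = F_att + ΣF_rep = (3.9778,0.4956)
p' = p + 1/20·F = (0.1989,5.0248)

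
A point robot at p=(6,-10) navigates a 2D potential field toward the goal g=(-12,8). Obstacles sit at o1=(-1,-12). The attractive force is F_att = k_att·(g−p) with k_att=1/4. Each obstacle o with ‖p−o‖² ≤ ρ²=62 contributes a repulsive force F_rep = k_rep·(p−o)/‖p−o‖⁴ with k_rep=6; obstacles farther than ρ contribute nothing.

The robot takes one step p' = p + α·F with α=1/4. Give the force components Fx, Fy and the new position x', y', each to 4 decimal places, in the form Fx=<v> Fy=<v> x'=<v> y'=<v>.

Fx=-4.4850 Fy=4.5043 x'=4.8787 y'=-8.8739

F_att = 1/4·(g−p) = 1/4·(-18,18) = (-4.5000,4.5000)
o1: d²=53 ≤ ρ²=62; F_rep = 6·(7,2)/53² = (0.0150,0.0043)
F = F_att + ΣF_rep = (-4.4850,4.5043)
p' = p + 1/4·F = (4.8787,-8.8739)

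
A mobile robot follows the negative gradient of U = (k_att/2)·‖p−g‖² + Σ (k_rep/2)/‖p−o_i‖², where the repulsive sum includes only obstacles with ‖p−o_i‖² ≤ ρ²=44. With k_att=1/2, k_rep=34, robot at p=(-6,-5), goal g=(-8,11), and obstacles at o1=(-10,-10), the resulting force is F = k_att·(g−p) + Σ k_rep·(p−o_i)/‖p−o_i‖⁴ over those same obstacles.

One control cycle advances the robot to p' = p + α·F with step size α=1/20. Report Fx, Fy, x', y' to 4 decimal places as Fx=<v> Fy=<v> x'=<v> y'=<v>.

Fx=-0.9191 Fy=8.1011 x'=-6.0460 y'=-4.5949

F_att = 1/2·(g−p) = 1/2·(-2,16) = (-1.0000,8.0000)
o1: d²=41 ≤ ρ²=44; F_rep = 34·(4,5)/41² = (0.0809,0.1011)
F = F_att + ΣF_rep = (-0.9191,8.1011)
p' = p + 1/20·F = (-6.0460,-4.5949)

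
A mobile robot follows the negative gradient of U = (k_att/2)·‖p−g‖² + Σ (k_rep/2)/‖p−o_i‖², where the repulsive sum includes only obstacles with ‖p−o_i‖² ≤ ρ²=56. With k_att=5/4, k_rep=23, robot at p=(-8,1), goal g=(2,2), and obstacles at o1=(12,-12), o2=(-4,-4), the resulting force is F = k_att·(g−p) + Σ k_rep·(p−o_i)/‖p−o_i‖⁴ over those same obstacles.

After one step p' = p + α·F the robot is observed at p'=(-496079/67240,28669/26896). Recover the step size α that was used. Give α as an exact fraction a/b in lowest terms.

F_att = 5/4·(g−p) = 5/4·(10,1) = (12.5000,1.2500)
o1: d²=569 > ρ²=56 → inactive
o2: d²=41 ≤ ρ²=56; F_rep = 23·(-4,5)/41² = (-0.0547,0.0684)
F = F_att + ΣF_rep = (12.4453,1.3184)
Δp = p'−p = (0.6223,0.0659); α = Δx/Fx = (41841/67240) / (41841/3362) = 1/20
check: Δy/Fy = (1773/26896) / (8865/6724) = 1/20 ✓

α = 1/20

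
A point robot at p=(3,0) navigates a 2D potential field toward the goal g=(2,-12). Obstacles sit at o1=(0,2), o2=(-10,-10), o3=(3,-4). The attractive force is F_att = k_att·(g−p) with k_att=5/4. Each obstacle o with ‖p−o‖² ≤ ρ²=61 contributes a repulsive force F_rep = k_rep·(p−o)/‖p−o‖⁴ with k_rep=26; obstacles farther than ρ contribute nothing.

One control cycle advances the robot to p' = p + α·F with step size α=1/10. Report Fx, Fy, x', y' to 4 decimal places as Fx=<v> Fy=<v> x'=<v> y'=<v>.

F_att = 5/4·(g−p) = 5/4·(-1,-12) = (-1.2500,-15.0000)
o1: d²=13 ≤ ρ²=61; F_rep = 26·(3,-2)/13² = (0.4615,-0.3077)
o2: d²=269 > ρ²=61 → inactive
o3: d²=16 ≤ ρ²=61; F_rep = 26·(0,4)/16² = (0.0000,0.4062)
F = F_att + ΣF_rep = (-0.7885,-14.9014)
p' = p + 1/10·F = (2.9212,-1.4901)

Fx=-0.7885 Fy=-14.9014 x'=2.9212 y'=-1.4901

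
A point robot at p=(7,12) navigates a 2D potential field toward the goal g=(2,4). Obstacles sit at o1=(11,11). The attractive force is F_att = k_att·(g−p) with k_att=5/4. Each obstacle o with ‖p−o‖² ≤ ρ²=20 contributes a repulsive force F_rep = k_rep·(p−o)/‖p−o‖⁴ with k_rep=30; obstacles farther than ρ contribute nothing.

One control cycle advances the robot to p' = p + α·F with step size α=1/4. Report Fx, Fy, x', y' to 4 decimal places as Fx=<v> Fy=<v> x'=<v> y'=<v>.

F_att = 5/4·(g−p) = 5/4·(-5,-8) = (-6.2500,-10.0000)
o1: d²=17 ≤ ρ²=20; F_rep = 30·(-4,1)/17² = (-0.4152,0.1038)
F = F_att + ΣF_rep = (-6.6652,-9.8962)
p' = p + 1/4·F = (5.3337,9.5260)

Fx=-6.6652 Fy=-9.8962 x'=5.3337 y'=9.5260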